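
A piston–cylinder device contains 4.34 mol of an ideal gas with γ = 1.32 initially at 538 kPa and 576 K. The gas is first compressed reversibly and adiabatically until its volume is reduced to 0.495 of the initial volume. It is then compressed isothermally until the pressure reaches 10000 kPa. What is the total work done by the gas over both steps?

V₁ = nRT₁/P₁ = 4.34×8.314×576/538 = 38.6 L.
Step 1 — Adiabatic: TV^(γ−1) = const ⇒ T₂ = 576×(2.02)^0.320 = 721 K; PV^γ = const ⇒ P₂ = 1360 kPa.
ΔU = nCvΔT = 4.34×26.0×(721−576) = 16400 J.
Q = 0 for an adiabatic process, so W = −ΔU = -16400 J.
State after step 1: P = 1360 kPa, V = 19.1 L, T = 721 K.
Step 2 — Isothermal: T stays 721 K; PV = const ⇒ V₂ = 2.60 L, P₂ = 10000 kPa.
ΔU = 0 (ideal gas, T constant).
W = nRT ln(V₂/V₁) = 4.34×8.314×721×ln(0.136) = -51900 J.
Q = ΔU + W = -51900 J.
Net over both steps: W = -68300 J, Q = -51900 J, ΔU = 16400 J.

-68300 J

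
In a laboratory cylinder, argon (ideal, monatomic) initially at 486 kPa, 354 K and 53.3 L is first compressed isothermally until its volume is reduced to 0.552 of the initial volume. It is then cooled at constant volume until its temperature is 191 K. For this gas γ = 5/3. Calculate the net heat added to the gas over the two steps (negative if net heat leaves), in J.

n = P₁V₁/(RT₁) = 486×53.3/(8.314×354) = 8.80 mol.
Step 1 — Isothermal: T stays 354 K; PV = const ⇒ V₂ = 29.4 L, P₂ = 880 kPa.
ΔU = 0 (ideal gas, T constant).
W = nRT ln(V₂/V₁) = 8.80×8.314×354×ln(0.552) = -15400 J.
Q = ΔU + W = -15400 J.
State after step 1: P = 880 kPa, V = 29.4 L, T = 354 K.
Step 2 — Isochoric: V stays 29.4 L; P/T = const ⇒ T₂ = 191 K, P₂ = 475 kPa.
W = 0 (no volume change).
ΔU = nCvΔT = 8.80×12.5×(191−354) = -17900 J.
Q = ΔU = -17900 J.
Net over both steps: W = -15400 J, Q = -33300 J, ΔU = -17900 J.

-33300 J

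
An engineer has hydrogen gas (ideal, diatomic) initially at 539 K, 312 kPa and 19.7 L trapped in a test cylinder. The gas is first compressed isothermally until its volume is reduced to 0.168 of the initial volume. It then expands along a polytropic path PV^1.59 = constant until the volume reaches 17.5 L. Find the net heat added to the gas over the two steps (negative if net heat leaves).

-14100 J

n = P₁V₁/(RT₁) = 312×19.7/(8.314×539) = 1.37 mol.
Step 1 — Isothermal: T stays 539 K; PV = const ⇒ V₂ = 3.31 L, P₂ = 1860 kPa.
ΔU = 0 (ideal gas, T constant).
W = nRT ln(V₂/V₁) = 1.37×8.314×539×ln(0.168) = -11000 J.
Q = ΔU + W = -11000 J.
State after step 1: P = 1860 kPa, V = 3.31 L, T = 539 K.
Step 2 — Polytropic n=1.59: T₂ = T₁(V₁/V₂)^(n−1) = 539×(0.189)^0.59 = 202 K; P₂ = P₁(V₁/V₂)^n = 131 kPa.
W = (P₁V₁−P₂V₂)/(n−1) = (1860×3.31−131×17.5)/0.59 = 6520 J.
ΔU = nCvΔT = 1.37×20.8×(202−539) = -9610 J.
Q = ΔU + W = -3100 J.
Net over both steps: W = -4450 J, Q = -14100 J, ΔU = -9610 J.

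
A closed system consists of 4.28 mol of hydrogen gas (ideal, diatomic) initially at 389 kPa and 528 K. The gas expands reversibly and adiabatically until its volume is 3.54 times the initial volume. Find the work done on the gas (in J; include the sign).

-18600 J

V₁ = nRT₁/P₁ = 4.28×8.314×528/389 = 48.3 L.
Adiabatic: TV^(γ−1) = const ⇒ T₂ = 528×(0.282)^0.400 = 318 K; PV^γ = const ⇒ P₂ = 66.3 kPa.
ΔU = nCvΔT = 4.28×20.8×(318−528) = -18600 J.
Q = 0 for an adiabatic process, so W = −ΔU = 18600 J.
Work done on the gas = −W_by = -18600 J.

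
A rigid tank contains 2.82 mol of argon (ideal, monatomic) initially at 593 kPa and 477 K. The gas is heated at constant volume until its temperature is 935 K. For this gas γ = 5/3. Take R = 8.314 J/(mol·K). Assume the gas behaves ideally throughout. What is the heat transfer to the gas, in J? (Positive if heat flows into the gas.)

V₁ = nRT₁/P₁ = 2.82×8.314×477/593 = 18.9 L.
Isochoric: V stays 18.9 L; P/T = const ⇒ T₂ = 935 K, P₂ = 1160 kPa.
W = 0 (no volume change).
ΔU = nCvΔT = 2.82×12.5×(935−477) = 16100 J.
Q = ΔU = 16100 J.

16100 J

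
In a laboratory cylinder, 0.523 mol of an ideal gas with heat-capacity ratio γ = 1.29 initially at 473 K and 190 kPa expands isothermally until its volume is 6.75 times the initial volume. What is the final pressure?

28.1 kPa

V₁ = nRT₁/P₁ = 0.523×8.314×473/190 = 10.8 L.
Isothermal: T stays 473 K; PV = const ⇒ V₂ = 73.1 L, P₂ = 28.1 kPa.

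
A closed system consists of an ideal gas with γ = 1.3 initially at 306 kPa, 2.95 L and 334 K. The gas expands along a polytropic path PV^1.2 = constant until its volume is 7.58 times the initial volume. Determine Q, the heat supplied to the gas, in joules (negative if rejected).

n = P₁V₁/(RT₁) = 306×2.95/(8.314×334) = 0.325 mol.
Polytropic n=1.2: T₂ = T₁(V₁/V₂)^(n−1) = 334×(0.132)^0.20 = 223 K; P₂ = P₁(V₁/V₂)^n = 26.9 kPa.
W = (P₁V₁−P₂V₂)/(n−1) = (306×2.95−26.9×22.4)/0.20 = 1500 J.
ΔU = nCvΔT = 0.325×27.7×(223−334) = -1000 J.
Q = ΔU + W = 501 J.

501 J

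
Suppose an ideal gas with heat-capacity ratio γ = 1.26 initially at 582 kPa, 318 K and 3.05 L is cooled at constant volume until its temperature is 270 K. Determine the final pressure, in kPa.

494 kPa

Isochoric: V stays 3.05 L; P/T = const ⇒ T₂ = 270 K, P₂ = 494 kPa.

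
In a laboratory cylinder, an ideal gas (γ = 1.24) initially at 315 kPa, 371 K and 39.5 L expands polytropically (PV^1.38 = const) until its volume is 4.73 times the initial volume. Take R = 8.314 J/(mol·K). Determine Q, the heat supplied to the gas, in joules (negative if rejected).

n = P₁V₁/(RT₁) = 315×39.5/(8.314×371) = 4.03 mol.
Polytropic n=1.38: T₂ = T₁(V₁/V₂)^(n−1) = 371×(0.211)^0.38 = 206 K; P₂ = P₁(V₁/V₂)^n = 36.9 kPa.
W = (P₁V₁−P₂V₂)/(n−1) = (315×39.5−36.9×187)/0.38 = 14600 J.
ΔU = nCvΔT = 4.03×34.6×(206−371) = -23100 J.
Q = ΔU + W = -8520 J.

-8520 J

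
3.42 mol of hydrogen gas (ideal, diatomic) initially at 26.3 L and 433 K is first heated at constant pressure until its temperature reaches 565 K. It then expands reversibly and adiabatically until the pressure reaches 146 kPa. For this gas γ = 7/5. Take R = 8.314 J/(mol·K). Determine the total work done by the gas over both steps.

15100 J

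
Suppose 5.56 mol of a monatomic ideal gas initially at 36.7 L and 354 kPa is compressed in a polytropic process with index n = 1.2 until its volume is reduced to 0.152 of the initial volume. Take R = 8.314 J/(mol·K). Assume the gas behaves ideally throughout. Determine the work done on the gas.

29700 J

T₁ = P₁V₁/(nR) = 354×36.7/(5.56×8.314) = 281 K.
Polytropic n=1.2: T₂ = T₁(V₁/V₂)^(n−1) = 281×(6.58)^0.20 = 410 K; P₂ = P₁(V₁/V₂)^n = 3390 kPa.
W = (P₁V₁−P₂V₂)/(n−1) = (354×36.7−3390×5.58)/0.20 = -29700 J.
Work done on the gas = −W_by = 29700 J.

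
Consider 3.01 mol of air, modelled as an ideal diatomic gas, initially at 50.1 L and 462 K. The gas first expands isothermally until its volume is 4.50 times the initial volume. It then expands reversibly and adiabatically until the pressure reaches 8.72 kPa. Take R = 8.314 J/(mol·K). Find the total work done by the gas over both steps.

28900 J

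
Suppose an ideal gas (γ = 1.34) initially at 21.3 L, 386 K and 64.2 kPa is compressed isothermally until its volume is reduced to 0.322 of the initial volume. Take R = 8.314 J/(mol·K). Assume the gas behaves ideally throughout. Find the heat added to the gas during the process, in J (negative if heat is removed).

-1550 J

n = P₁V₁/(RT₁) = 64.2×21.3/(8.314×386) = 0.426 mol.
Isothermal: T stays 386 K; PV = const ⇒ V₂ = 6.86 L, P₂ = 199 kPa.
ΔU = 0 (ideal gas, T constant).
W = nRT ln(V₂/V₁) = 0.426×8.314×386×ln(0.322) = -1550 J.
Q = ΔU + W = -1550 J.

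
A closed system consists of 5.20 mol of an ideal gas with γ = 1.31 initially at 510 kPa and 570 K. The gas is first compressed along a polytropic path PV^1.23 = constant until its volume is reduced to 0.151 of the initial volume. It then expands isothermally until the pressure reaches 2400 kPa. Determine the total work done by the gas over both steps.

-28800 J

V₁ = nRT₁/P₁ = 5.20×8.314×570/510 = 48.3 L.
Step 1 — Polytropic n=1.23: T₂ = T₁(V₁/V₂)^(n−1) = 570×(6.62)^0.23 = 880 K; P₂ = P₁(V₁/V₂)^n = 5220 kPa.
W = (P₁V₁−P₂V₂)/(n−1) = (510×48.3−5220×7.30)/0.23 = -58400 J.
ΔU = nCvΔT = 5.20×26.8×(880−570) = 43300 J.
Q = ΔU + W = -15100 J.
State after step 1: P = 5220 kPa, V = 7.30 L, T = 880 K.
Step 2 — Isothermal: T stays 880 K; PV = const ⇒ V₂ = 15.9 L, P₂ = 2400 kPa.
ΔU = 0 (ideal gas, T constant).
W = nRT ln(V₂/V₁) = 5.20×8.314×880×ln(2.17) = 29600 J.
Q = ΔU + W = 29600 J.
Net over both steps: W = -28800 J, Q = 14500 J, ΔU = 43300 J.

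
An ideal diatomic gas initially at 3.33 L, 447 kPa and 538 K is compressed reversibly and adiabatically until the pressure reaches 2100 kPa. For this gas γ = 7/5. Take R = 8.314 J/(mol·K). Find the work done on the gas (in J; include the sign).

n = P₁V₁/(RT₁) = 447×3.33/(8.314×538) = 0.333 mol.
Adiabatic: T₂/T₁ = (P₂/P₁)^((γ−1)/γ) ⇒ T₂ = 538×(4.70)^0.286 = 837 K; V₂ = 1.10 L.
ΔU = nCvΔT = 0.333×20.8×(837−538) = 2070 J.
Q = 0 for an adiabatic process, so W = −ΔU = -2070 J.
Work done on the gas = −W_by = 2070 J.

2070 J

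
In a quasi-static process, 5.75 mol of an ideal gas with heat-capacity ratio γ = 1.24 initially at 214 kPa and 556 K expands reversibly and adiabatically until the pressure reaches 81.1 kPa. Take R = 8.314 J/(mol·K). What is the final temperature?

V₁ = nRT₁/P₁ = 5.75×8.314×556/214 = 124 L.
Adiabatic: T₂/T₁ = (P₂/P₁)^((γ−1)/γ) ⇒ T₂ = 556×(0.379)^0.194 = 461 K; V₂ = 272 L.

461 K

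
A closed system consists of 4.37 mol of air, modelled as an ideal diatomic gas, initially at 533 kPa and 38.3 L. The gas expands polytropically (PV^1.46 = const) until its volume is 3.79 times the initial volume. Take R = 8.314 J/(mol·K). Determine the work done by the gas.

20300 J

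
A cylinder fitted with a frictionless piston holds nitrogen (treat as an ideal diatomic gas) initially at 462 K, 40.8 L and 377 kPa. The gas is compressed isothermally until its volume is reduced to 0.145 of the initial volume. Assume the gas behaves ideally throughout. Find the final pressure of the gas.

2600 kPa

Isothermal: T stays 462 K; PV = const ⇒ V₂ = 5.92 L, P₂ = 2600 kPa.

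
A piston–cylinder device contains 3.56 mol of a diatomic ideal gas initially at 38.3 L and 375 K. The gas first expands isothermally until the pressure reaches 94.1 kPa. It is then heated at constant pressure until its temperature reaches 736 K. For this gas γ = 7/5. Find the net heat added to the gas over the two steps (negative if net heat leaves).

49900 J

P₁ = nRT₁/V₁ = 3.56×8.314×375/38.3 = 290 kPa.
Step 1 — Isothermal: T stays 375 K; PV = const ⇒ V₂ = 118 L, P₂ = 94.1 kPa.
ΔU = 0 (ideal gas, T constant).
W = nRT ln(V₂/V₁) = 3.56×8.314×375×ln(3.08) = 12500 J.
Q = ΔU + W = 12500 J.
State after step 1: P = 94.1 kPa, V = 118 L, T = 375 K.
Step 2 — Isobaric: P stays 94.1 kPa; V/T = const ⇒ T₂ = 736 K, V₂ = 231 L.
W = PΔV = 94.1×(231−118) kPa·L = 10700 J.
ΔU = nCvΔT = 3.56×20.8×(736−375) = 26700 J.
Q = ΔU + W = nCpΔT = 37400 J.
Net over both steps: W = 23200 J, Q = 49900 J, ΔU = 26700 J.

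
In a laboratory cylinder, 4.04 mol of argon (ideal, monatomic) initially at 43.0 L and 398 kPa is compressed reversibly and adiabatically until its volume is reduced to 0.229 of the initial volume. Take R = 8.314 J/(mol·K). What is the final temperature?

T₁ = P₁V₁/(nR) = 398×43.0/(4.04×8.314) = 510 K.
Adiabatic: TV^(γ−1) = const ⇒ T₂ = 510×(4.37)^0.667 = 1360 K; PV^γ = const ⇒ P₂ = 4640 kPa.

1360 K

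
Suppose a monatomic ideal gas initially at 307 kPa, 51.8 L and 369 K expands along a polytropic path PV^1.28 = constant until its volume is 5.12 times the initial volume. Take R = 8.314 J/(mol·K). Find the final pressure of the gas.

38.0 kPa

Polytropic n=1.28: T₂ = T₁(V₁/V₂)^(n−1) = 369×(0.195)^0.28 = 234 K; P₂ = P₁(V₁/V₂)^n = 38.0 kPa.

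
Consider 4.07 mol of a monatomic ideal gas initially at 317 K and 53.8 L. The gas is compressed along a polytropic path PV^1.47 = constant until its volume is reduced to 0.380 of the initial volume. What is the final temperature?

P₁ = nRT₁/V₁ = 4.07×8.314×317/53.8 = 199 kPa.
Polytropic n=1.47: T₂ = T₁(V₁/V₂)^(n−1) = 317×(2.63)^0.47 = 500 K; P₂ = P₁(V₁/V₂)^n = 827 kPa.

500 K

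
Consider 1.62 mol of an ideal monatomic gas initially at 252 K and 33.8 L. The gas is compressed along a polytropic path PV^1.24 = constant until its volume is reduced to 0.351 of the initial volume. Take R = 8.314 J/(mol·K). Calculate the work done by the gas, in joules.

P₁ = nRT₁/V₁ = 1.62×8.314×252/33.8 = 100 kPa.
Polytropic n=1.24: T₂ = T₁(V₁/V₂)^(n−1) = 252×(2.85)^0.24 = 324 K; P₂ = P₁(V₁/V₂)^n = 368 kPa.
W = (P₁V₁−P₂V₂)/(n−1) = (100×33.8−368×11.9)/0.24 = -4040 J.

-4040 J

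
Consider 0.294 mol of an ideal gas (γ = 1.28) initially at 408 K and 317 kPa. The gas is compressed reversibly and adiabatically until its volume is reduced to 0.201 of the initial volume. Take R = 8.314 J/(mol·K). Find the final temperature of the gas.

639 K

V₁ = nRT₁/P₁ = 0.294×8.314×408/317 = 3.15 L.
Adiabatic: TV^(γ−1) = const ⇒ T₂ = 408×(4.98)^0.280 = 639 K; PV^γ = const ⇒ P₂ = 2470 kPa.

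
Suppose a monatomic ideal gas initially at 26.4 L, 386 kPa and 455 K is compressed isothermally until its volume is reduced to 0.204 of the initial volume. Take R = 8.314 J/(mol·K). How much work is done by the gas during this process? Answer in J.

-16200 J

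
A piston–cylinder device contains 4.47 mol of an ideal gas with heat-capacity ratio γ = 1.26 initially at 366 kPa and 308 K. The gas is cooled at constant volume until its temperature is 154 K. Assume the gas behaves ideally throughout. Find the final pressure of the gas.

183 kPa

V₁ = nRT₁/P₁ = 4.47×8.314×308/366 = 31.3 L.
Isochoric: V stays 31.3 L; P/T = const ⇒ T₂ = 154 K, P₂ = 183 kPa.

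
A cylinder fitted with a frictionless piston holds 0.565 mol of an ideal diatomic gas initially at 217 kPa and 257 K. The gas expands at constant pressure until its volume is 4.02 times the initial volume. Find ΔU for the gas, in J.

V₁ = nRT₁/P₁ = 0.565×8.314×257/217 = 5.56 L.
Isobaric: P stays 217 kPa; V/T = const ⇒ T₂ = 1030 K, V₂ = 22.4 L.
For an ideal gas ΔU = nCvΔT with Cv = (5/2)R = 20.8 J/(mol·K).
ΔU = 0.565×20.8×(1030−257) = 9110 J.

9110 J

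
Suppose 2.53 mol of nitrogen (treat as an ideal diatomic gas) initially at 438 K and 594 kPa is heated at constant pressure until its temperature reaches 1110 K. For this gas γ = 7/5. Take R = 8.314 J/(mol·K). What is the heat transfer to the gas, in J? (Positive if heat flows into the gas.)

49500 J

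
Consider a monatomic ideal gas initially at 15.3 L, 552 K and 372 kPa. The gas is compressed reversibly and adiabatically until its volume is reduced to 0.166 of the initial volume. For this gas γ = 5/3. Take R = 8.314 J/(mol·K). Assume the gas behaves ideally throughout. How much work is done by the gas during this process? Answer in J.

-19700 J

n = P₁V₁/(RT₁) = 372×15.3/(8.314×552) = 1.24 mol.
Adiabatic: TV^(γ−1) = const ⇒ T₂ = 552×(6.02)^0.667 = 1830 K; PV^γ = const ⇒ P₂ = 7420 kPa.
ΔU = nCvΔT = 1.24×12.5×(1830−552) = 19700 J.
Q = 0 for an adiabatic process, so W = −ΔU = -19700 J.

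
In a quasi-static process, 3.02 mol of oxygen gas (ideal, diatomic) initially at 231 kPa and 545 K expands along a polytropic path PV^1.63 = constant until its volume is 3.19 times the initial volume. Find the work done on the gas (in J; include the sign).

V₁ = nRT₁/P₁ = 3.02×8.314×545/231 = 59.2 L.
Polytropic n=1.63: T₂ = T₁(V₁/V₂)^(n−1) = 545×(0.313)^0.63 = 262 K; P₂ = P₁(V₁/V₂)^n = 34.9 kPa.
W = (P₁V₁−P₂V₂)/(n−1) = (231×59.2−34.9×189)/0.63 = 11300 J.
Work done on the gas = −W_by = -11300 J.

-11300 J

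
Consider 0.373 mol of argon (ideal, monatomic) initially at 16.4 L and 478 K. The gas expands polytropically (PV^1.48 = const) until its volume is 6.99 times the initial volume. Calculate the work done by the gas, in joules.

1870 J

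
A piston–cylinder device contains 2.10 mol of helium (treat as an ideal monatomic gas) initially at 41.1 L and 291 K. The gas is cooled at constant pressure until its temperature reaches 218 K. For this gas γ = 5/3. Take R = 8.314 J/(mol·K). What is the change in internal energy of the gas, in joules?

-1910 J

P₁ = nRT₁/V₁ = 2.10×8.314×291/41.1 = 124 kPa.
Isobaric: P stays 124 kPa; V/T = const ⇒ T₂ = 218 K, V₂ = 30.8 L.
For an ideal gas ΔU = nCvΔT with Cv = (3/2)R = 12.5 J/(mol·K).
ΔU = 2.10×12.5×(218−291) = -1910 J.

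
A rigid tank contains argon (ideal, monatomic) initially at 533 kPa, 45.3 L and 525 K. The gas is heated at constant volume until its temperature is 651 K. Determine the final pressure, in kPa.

Isochoric: V stays 45.3 L; P/T = const ⇒ T₂ = 651 K, P₂ = 661 kPa.

661 kPa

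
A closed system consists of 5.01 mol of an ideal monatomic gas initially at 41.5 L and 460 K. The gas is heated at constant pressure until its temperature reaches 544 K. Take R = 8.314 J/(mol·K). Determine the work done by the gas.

3500 J

P₁ = nRT₁/V₁ = 5.01×8.314×460/41.5 = 462 kPa.
Isobaric: P stays 462 kPa; V/T = const ⇒ T₂ = 544 K, V₂ = 49.1 L.
W = PΔV = 462×(49.1−41.5) kPa·L = 3500 J.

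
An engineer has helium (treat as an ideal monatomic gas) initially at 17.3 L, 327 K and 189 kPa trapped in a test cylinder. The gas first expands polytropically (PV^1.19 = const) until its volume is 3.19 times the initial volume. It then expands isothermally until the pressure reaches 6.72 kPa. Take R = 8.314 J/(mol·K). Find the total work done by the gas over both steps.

n = P₁V₁/(RT₁) = 189×17.3/(8.314×327) = 1.20 mol.
Step 1 — Polytropic n=1.19: T₂ = T₁(V₁/V₂)^(n−1) = 327×(0.313)^0.19 = 262 K; P₂ = P₁(V₁/V₂)^n = 47.5 kPa.
W = (P₁V₁−P₂V₂)/(n−1) = (189×17.3−47.5×55.2)/0.19 = 3400 J.
ΔU = nCvΔT = 1.20×12.5×(262−327) = -970 J.
Q = ΔU + W = 2430 J.
State after step 1: P = 47.5 kPa, V = 55.2 L, T = 262 K.
Step 2 — Isothermal: T stays 262 K; PV = const ⇒ V₂ = 390 L, P₂ = 6.72 kPa.
ΔU = 0 (ideal gas, T constant).
W = nRT ln(V₂/V₁) = 1.20×8.314×262×ln(7.07) = 5130 J.
Q = ΔU + W = 5130 J.
Net over both steps: W = 8540 J, Q = 7560 J, ΔU = -970 J.

8540 J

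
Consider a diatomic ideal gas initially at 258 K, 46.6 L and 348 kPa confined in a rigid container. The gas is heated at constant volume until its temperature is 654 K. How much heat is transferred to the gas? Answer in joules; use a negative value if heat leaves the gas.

n = P₁V₁/(RT₁) = 348×46.6/(8.314×258) = 7.56 mol.
Isochoric: V stays 46.6 L; P/T = const ⇒ T₂ = 654 K, P₂ = 882 kPa.
W = 0 (no volume change).
ΔU = nCvΔT = 7.56×20.8×(654−258) = 62200 J.
Q = ΔU = 62200 J.

62200 J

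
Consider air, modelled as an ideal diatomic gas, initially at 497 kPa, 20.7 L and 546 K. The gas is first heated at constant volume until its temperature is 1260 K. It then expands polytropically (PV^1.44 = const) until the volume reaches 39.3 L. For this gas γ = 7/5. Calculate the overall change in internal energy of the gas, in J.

n = P₁V₁/(RT₁) = 497×20.7/(8.314×546) = 2.27 mol.
Step 1 — Isochoric: V stays 20.7 L; P/T = const ⇒ T₂ = 1260 K, P₂ = 1150 kPa.
W = 0 (no volume change).
ΔU = nCvΔT = 2.27×20.8×(1260−546) = 33600 J.
Q = ΔU = 33600 J.
State after step 1: P = 1150 kPa, V = 20.7 L, T = 1260 K.
Step 2 — Polytropic n=1.44: T₂ = T₁(V₁/V₂)^(n−1) = 1260×(0.527)^0.44 = 950 K; P₂ = P₁(V₁/V₂)^n = 456 kPa.
W = (P₁V₁−P₂V₂)/(n−1) = (1150×20.7−456×39.3)/0.44 = 13300 J.
ΔU = nCvΔT = 2.27×20.8×(950−1260) = -14600 J.
Q = ΔU + W = -1330 J.
Net over both steps: W = 13300 J, Q = 32300 J, ΔU = 19000 J.

19000 J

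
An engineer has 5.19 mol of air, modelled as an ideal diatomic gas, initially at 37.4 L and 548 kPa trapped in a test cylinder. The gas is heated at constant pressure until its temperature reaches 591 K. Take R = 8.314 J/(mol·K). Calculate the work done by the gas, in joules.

T₁ = P₁V₁/(nR) = 548×37.4/(5.19×8.314) = 475 K.
Isobaric: P stays 548 kPa; V/T = const ⇒ T₂ = 591 K, V₂ = 46.5 L.
W = PΔV = 548×(46.5−37.4) kPa·L = 5010 J.

5010 J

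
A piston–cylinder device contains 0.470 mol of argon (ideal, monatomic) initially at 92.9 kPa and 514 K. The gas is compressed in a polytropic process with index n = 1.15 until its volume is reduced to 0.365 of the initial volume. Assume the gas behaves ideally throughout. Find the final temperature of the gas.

598 K

V₁ = nRT₁/P₁ = 0.470×8.314×514/92.9 = 21.6 L.
Polytropic n=1.15: T₂ = T₁(V₁/V₂)^(n−1) = 514×(2.74)^0.15 = 598 K; P₂ = P₁(V₁/V₂)^n = 296 kPa.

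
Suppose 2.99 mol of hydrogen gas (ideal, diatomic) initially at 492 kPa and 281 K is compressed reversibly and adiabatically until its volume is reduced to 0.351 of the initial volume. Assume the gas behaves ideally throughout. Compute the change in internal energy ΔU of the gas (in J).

9080 J

V₁ = nRT₁/P₁ = 2.99×8.314×281/492 = 14.2 L.
Adiabatic: TV^(γ−1) = const ⇒ T₂ = 281×(2.85)^0.400 = 427 K; PV^γ = const ⇒ P₂ = 2130 kPa.
For an ideal gas ΔU = nCvΔT with Cv = (5/2)R = 20.8 J/(mol·K).
ΔU = 2.99×20.8×(427−281) = 9080 J.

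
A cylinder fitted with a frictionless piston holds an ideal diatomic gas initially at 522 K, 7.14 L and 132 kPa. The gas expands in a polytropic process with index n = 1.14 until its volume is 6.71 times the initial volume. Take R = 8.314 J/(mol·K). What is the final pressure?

15.1 kPa

Polytropic n=1.14: T₂ = T₁(V₁/V₂)^(n−1) = 522×(0.149)^0.14 = 400 K; P₂ = P₁(V₁/V₂)^n = 15.1 kPa.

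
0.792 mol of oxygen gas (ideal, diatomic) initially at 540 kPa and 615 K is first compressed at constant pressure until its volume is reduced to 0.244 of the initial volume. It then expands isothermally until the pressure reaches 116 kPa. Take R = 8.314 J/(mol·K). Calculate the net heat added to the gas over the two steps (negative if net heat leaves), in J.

V₁ = nRT₁/P₁ = 0.792×8.314×615/540 = 7.50 L.
Step 1 — Isobaric: P stays 540 kPa; V/T = const ⇒ T₂ = 150 K, V₂ = 1.83 L.
W = PΔV = 540×(1.83−7.50) kPa·L = -3060 J.
ΔU = nCvΔT = 0.792×20.8×(150−615) = -7650 J.
Q = ΔU + W = nCpΔT = -10700 J.
State after step 1: P = 540 kPa, V = 1.83 L, T = 150 K.
Step 2 — Isothermal: T stays 150 K; PV = const ⇒ V₂ = 8.52 L, P₂ = 116 kPa.
ΔU = 0 (ideal gas, T constant).
W = nRT ln(V₂/V₁) = 0.792×8.314×150×ln(4.66) = 1520 J.
Q = ΔU + W = 1520 J.
Net over both steps: W = -1540 J, Q = -9200 J, ΔU = -7650 J.

-9200 J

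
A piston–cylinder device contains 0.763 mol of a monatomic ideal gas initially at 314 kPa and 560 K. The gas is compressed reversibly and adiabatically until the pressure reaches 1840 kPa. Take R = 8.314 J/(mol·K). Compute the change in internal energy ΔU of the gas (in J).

V₁ = nRT₁/P₁ = 0.763×8.314×560/314 = 11.3 L.
Adiabatic: T₂/T₁ = (P₂/P₁)^((γ−1)/γ) ⇒ T₂ = 560×(5.86)^0.400 = 1140 K; V₂ = 3.92 L.
For an ideal gas ΔU = nCvΔT with Cv = (3/2)R = 12.5 J/(mol·K).
ΔU = 0.763×12.5×(1140−560) = 5480 J.

5480 J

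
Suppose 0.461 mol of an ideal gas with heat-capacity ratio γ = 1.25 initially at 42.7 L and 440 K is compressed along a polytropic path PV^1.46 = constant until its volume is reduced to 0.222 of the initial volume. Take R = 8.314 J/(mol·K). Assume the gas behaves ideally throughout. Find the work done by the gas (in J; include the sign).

P₁ = nRT₁/V₁ = 0.461×8.314×440/42.7 = 39.5 kPa.
Polytropic n=1.46: T₂ = T₁(V₁/V₂)^(n−1) = 440×(4.50)^0.46 = 879 K; P₂ = P₁(V₁/V₂)^n = 356 kPa.
W = (P₁V₁−P₂V₂)/(n−1) = (39.5×42.7−356×9.48)/0.46 = -3660 J.

-3660 J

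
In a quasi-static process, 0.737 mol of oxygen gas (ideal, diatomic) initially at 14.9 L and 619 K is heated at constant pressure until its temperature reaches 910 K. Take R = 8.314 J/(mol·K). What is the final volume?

P₁ = nRT₁/V₁ = 0.737×8.314×619/14.9 = 255 kPa.
Isobaric: P stays 255 kPa; V/T = const ⇒ T₂ = 910 K, V₂ = 21.9 L.

21.9 L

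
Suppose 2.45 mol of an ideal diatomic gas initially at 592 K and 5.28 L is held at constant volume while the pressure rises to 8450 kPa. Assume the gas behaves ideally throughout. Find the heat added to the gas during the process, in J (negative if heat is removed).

P₁ = nRT₁/V₁ = 2.45×8.314×592/5.28 = 2280 kPa.
Isochoric: V stays 5.28 L; P/T = const ⇒ T₂ = 2190 K, P₂ = 8450 kPa.
W = 0 (no volume change).
ΔU = nCvΔT = 2.45×20.8×(2190−592) = 81400 J.
Q = ΔU = 81400 J.

81400 J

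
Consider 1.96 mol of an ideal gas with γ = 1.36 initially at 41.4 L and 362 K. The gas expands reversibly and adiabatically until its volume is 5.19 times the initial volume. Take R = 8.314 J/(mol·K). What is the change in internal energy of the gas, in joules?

-7330 J

P₁ = nRT₁/V₁ = 1.96×8.314×362/41.4 = 142 kPa.
Adiabatic: TV^(γ−1) = const ⇒ T₂ = 362×(0.193)^0.360 = 200 K; PV^γ = const ⇒ P₂ = 15.2 kPa.
For an ideal gas ΔU = nCvΔT with Cv = R/(γ−1) = 23.1 J/(mol·K).
ΔU = 1.96×23.1×(200−362) = -7330 J.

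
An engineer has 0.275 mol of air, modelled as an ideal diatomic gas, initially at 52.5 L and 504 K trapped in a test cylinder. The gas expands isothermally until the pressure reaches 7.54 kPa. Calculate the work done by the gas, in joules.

1230 J

P₁ = nRT₁/V₁ = 0.275×8.314×504/52.5 = 21.9 kPa.
Isothermal: T stays 504 K; PV = const ⇒ V₂ = 153 L, P₂ = 7.54 kPa.
W = nRT ln(V₂/V₁) = 0.275×8.314×504×ln(2.91) = 1230 J.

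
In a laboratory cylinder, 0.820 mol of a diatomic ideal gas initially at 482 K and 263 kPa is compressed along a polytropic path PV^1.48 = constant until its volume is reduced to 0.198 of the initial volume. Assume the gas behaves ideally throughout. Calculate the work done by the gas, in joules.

-8050 J

V₁ = nRT₁/P₁ = 0.820×8.314×482/263 = 12.5 L.
Polytropic n=1.48: T₂ = T₁(V₁/V₂)^(n−1) = 482×(5.05)^0.48 = 1050 K; P₂ = P₁(V₁/V₂)^n = 2890 kPa.
W = (P₁V₁−P₂V₂)/(n−1) = (263×12.5−2890×2.47)/0.48 = -8050 J.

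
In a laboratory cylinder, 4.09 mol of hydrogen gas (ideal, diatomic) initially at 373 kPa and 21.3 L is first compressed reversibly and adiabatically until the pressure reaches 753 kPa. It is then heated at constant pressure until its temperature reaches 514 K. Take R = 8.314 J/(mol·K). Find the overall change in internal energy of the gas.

23800 J

T₁ = P₁V₁/(nR) = 373×21.3/(4.09×8.314) = 234 K.
Step 1 — Adiabatic: T₂/T₁ = (P₂/P₁)^((γ−1)/γ) ⇒ T₂ = 234×(2.02)^0.286 = 286 K; V₂ = 12.9 L.
ΔU = nCvΔT = 4.09×20.8×(286−234) = 4410 J.
Q = 0 for an adiabatic process, so W = −ΔU = -4410 J.
State after step 1: P = 753 kPa, V = 12.9 L, T = 286 K.
Step 2 — Isobaric: P stays 753 kPa; V/T = const ⇒ T₂ = 514 K, V₂ = 23.2 L.
W = PΔV = 753×(23.2−12.9) kPa·L = 7770 J.
ΔU = nCvΔT = 4.09×20.8×(514−286) = 19400 J.
Q = ΔU + W = nCpΔT = 27200 J.
Net over both steps: W = 3350 J, Q = 27200 J, ΔU = 23800 J.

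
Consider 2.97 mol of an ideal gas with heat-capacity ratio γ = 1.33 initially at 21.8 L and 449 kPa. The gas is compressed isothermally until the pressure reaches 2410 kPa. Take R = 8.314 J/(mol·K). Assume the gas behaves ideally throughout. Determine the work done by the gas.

-16400 J

T₁ = P₁V₁/(nR) = 449×21.8/(2.97×8.314) = 396 K.
Isothermal: T stays 396 K; PV = const ⇒ V₂ = 4.06 L, P₂ = 2410 kPa.
W = nRT ln(V₂/V₁) = 2.97×8.314×396×ln(0.186) = -16400 J.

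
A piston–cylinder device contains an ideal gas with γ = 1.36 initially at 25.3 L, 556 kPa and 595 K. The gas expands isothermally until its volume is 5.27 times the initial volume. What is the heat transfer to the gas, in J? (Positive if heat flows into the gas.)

23400 J

n = P₁V₁/(RT₁) = 556×25.3/(8.314×595) = 2.84 mol.
Isothermal: T stays 595 K; PV = const ⇒ V₂ = 133 L, P₂ = 106 kPa.
ΔU = 0 (ideal gas, T constant).
W = nRT ln(V₂/V₁) = 2.84×8.314×595×ln(5.27) = 23400 J.
Q = ΔU + W = 23400 J.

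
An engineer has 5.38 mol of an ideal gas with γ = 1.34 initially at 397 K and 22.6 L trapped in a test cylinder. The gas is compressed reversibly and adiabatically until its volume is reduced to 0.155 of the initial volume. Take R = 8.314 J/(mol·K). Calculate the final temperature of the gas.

748 K

P₁ = nRT₁/V₁ = 5.38×8.314×397/22.6 = 786 kPa.
Adiabatic: TV^(γ−1) = const ⇒ T₂ = 397×(6.45)^0.340 = 748 K; PV^γ = const ⇒ P₂ = 9550 kPa.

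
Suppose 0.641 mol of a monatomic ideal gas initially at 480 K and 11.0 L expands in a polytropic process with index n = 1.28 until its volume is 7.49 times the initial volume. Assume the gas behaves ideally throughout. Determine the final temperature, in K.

273 K

P₁ = nRT₁/V₁ = 0.641×8.314×480/11.0 = 233 kPa.
Polytropic n=1.28: T₂ = T₁(V₁/V₂)^(n−1) = 480×(0.134)^0.28 = 273 K; P₂ = P₁(V₁/V₂)^n = 17.7 kPa.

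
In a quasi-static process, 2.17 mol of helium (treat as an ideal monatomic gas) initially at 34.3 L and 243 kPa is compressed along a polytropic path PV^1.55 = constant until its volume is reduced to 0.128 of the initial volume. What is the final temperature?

1430 K

T₁ = P₁V₁/(nR) = 243×34.3/(2.17×8.314) = 462 K.
Polytropic n=1.55: T₂ = T₁(V₁/V₂)^(n−1) = 462×(7.81)^0.55 = 1430 K; P₂ = P₁(V₁/V₂)^n = 5880 kPa.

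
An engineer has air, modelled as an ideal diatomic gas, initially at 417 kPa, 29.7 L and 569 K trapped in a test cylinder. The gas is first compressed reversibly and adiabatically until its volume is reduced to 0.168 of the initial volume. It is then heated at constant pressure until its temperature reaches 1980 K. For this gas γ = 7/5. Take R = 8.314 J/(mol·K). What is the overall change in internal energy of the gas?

76800 J

n = P₁V₁/(RT₁) = 417×29.7/(8.314×569) = 2.62 mol.
Step 1 — Adiabatic: TV^(γ−1) = const ⇒ T₂ = 569×(5.95)^0.400 = 1160 K; PV^γ = const ⇒ P₂ = 5070 kPa.
ΔU = nCvΔT = 2.62×20.8×(1160−569) = 32200 J.
Q = 0 for an adiabatic process, so W = −ΔU = -32200 J.
State after step 1: P = 5070 kPa, V = 4.99 L, T = 1160 K.
Step 2 — Isobaric: P stays 5070 kPa; V/T = const ⇒ T₂ = 1980 K, V₂ = 8.51 L.
W = PΔV = 5070×(8.51−4.99) kPa·L = 17800 J.
ΔU = nCvΔT = 2.62×20.8×(1980−1160) = 44500 J.
Q = ΔU + W = nCpΔT = 62400 J.
Net over both steps: W = -14400 J, Q = 62400 J, ΔU = 76800 J.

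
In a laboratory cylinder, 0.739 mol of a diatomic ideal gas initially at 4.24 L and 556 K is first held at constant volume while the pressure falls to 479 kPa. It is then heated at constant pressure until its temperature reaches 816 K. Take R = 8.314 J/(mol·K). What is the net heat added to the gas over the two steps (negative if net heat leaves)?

6980 J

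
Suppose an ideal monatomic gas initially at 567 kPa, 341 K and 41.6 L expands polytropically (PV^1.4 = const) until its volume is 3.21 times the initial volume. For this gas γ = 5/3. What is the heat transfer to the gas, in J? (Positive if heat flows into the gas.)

8790 J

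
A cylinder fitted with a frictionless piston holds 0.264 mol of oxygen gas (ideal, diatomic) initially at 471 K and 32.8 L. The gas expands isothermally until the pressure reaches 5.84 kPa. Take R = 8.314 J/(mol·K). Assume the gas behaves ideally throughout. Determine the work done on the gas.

-1740 J

P₁ = nRT₁/V₁ = 0.264×8.314×471/32.8 = 31.5 kPa.
Isothermal: T stays 471 K; PV = const ⇒ V₂ = 177 L, P₂ = 5.84 kPa.
W = nRT ln(V₂/V₁) = 0.264×8.314×471×ln(5.40) = 1740 J.
Work done on the gas = −W_by = -1740 J.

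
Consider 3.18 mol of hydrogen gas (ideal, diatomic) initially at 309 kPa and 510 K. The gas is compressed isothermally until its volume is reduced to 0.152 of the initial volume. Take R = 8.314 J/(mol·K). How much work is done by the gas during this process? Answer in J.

V₁ = nRT₁/P₁ = 3.18×8.314×510/309 = 43.6 L.
Isothermal: T stays 510 K; PV = const ⇒ V₂ = 6.63 L, P₂ = 2030 kPa.
W = nRT ln(V₂/V₁) = 3.18×8.314×510×ln(0.152) = -25400 J.

-25400 J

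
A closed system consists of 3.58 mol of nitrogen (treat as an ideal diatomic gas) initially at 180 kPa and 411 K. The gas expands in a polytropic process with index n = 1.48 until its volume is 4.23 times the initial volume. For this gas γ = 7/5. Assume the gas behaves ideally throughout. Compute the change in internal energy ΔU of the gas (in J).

-15300 J

V₁ = nRT₁/P₁ = 3.58×8.314×411/180 = 68.0 L.
Polytropic n=1.48: T₂ = T₁(V₁/V₂)^(n−1) = 411×(0.236)^0.48 = 206 K; P₂ = P₁(V₁/V₂)^n = 21.3 kPa.
For an ideal gas ΔU = nCvΔT with Cv = (5/2)R = 20.8 J/(mol·K).
ΔU = 3.58×20.8×(206−411) = -15300 J.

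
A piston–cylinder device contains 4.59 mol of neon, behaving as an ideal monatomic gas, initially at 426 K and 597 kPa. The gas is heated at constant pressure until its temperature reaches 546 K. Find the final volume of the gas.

34.9 L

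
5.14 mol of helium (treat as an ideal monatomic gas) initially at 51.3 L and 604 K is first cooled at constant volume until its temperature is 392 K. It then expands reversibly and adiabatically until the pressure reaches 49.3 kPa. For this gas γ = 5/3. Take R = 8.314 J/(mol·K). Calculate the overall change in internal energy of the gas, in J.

-26900 J

P₁ = nRT₁/V₁ = 5.14×8.314×604/51.3 = 503 kPa.
Step 1 — Isochoric: V stays 51.3 L; P/T = const ⇒ T₂ = 392 K, P₂ = 327 kPa.
W = 0 (no volume change).
ΔU = nCvΔT = 5.14×12.5×(392−604) = -13600 J.
Q = ΔU = -13600 J.
State after step 1: P = 327 kPa, V = 51.3 L, T = 392 K.
Step 2 — Adiabatic: T₂/T₁ = (P₂/P₁)^((γ−1)/γ) ⇒ T₂ = 392×(0.151)^0.400 = 184 K; V₂ = 160 L.
ΔU = nCvΔT = 5.14×12.5×(184−392) = -13300 J.
Q = 0 for an adiabatic process, so W = −ΔU = 13300 J.
Net over both steps: W = 13300 J, Q = -13600 J, ΔU = -26900 J.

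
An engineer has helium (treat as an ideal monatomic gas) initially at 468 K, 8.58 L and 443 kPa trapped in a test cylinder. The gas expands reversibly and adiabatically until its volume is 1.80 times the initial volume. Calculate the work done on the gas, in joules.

n = P₁V₁/(RT₁) = 443×8.58/(8.314×468) = 0.977 mol.
Adiabatic: TV^(γ−1) = const ⇒ T₂ = 468×(0.556)^0.667 = 316 K; PV^γ = const ⇒ P₂ = 166 kPa.
ΔU = nCvΔT = 0.977×12.5×(316−468) = -1850 J.
Q = 0 for an adiabatic process, so W = −ΔU = 1850 J.
Work done on the gas = −W_by = -1850 J.

-1850 J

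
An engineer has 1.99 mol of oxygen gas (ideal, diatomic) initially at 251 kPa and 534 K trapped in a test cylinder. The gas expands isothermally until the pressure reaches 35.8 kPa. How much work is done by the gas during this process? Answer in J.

V₁ = nRT₁/P₁ = 1.99×8.314×534/251 = 35.2 L.
Isothermal: T stays 534 K; PV = const ⇒ V₂ = 247 L, P₂ = 35.8 kPa.
W = nRT ln(V₂/V₁) = 1.99×8.314×534×ln(7.01) = 17200 J.

17200 J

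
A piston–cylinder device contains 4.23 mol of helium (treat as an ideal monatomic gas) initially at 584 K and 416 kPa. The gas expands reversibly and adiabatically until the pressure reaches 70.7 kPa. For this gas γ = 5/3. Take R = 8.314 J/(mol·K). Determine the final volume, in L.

143 L

V₁ = nRT₁/P₁ = 4.23×8.314×584/416 = 49.4 L.
Adiabatic: T₂/T₁ = (P₂/P₁)^((γ−1)/γ) ⇒ T₂ = 584×(0.170)^0.400 = 287 K; V₂ = 143 L.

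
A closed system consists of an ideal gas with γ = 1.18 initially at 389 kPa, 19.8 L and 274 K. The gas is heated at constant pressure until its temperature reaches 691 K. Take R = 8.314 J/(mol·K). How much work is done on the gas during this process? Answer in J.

n = P₁V₁/(RT₁) = 389×19.8/(8.314×274) = 3.38 mol.
Isobaric: P stays 389 kPa; V/T = const ⇒ T₂ = 691 K, V₂ = 49.9 L.
W = PΔV = 389×(49.9−19.8) kPa·L = 11700 J.
Work done on the gas = −W_by = -11700 J.

-11700 J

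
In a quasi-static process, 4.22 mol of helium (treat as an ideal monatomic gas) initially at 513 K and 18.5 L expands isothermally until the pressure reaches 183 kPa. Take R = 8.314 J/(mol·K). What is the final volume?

P₁ = nRT₁/V₁ = 4.22×8.314×513/18.5 = 973 kPa.
Isothermal: T stays 513 K; PV = const ⇒ V₂ = 98.4 L, P₂ = 183 kPa.

98.4 L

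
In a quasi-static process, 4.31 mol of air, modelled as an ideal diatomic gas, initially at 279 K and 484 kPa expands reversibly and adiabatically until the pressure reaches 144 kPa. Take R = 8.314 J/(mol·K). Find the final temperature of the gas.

197 K

V₁ = nRT₁/P₁ = 4.31×8.314×279/484 = 20.7 L.
Adiabatic: T₂/T₁ = (P₂/P₁)^((γ−1)/γ) ⇒ T₂ = 279×(0.298)^0.286 = 197 K; V₂ = 49.1 L.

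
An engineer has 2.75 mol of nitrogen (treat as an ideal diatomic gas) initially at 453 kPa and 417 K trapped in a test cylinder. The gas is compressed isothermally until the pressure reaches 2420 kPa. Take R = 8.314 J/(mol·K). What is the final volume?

V₁ = nRT₁/P₁ = 2.75×8.314×417/453 = 21.0 L.
Isothermal: T stays 417 K; PV = const ⇒ V₂ = 3.94 L, P₂ = 2420 kPa.

3.94 L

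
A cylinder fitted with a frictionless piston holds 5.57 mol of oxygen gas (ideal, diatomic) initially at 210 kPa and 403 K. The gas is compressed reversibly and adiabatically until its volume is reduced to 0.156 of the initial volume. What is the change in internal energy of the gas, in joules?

V₁ = nRT₁/P₁ = 5.57×8.314×403/210 = 88.9 L.
Adiabatic: TV^(γ−1) = const ⇒ T₂ = 403×(6.41)^0.400 = 847 K; PV^γ = const ⇒ P₂ = 2830 kPa.
For an ideal gas ΔU = nCvΔT with Cv = (5/2)R = 20.8 J/(mol·K).
ΔU = 5.57×20.8×(847−403) = 51400 J.

51400 J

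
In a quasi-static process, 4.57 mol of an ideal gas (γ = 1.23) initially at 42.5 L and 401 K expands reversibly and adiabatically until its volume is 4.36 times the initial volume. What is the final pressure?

P₁ = nRT₁/V₁ = 4.57×8.314×401/42.5 = 358 kPa.
Adiabatic: TV^(γ−1) = const ⇒ T₂ = 401×(0.229)^0.230 = 286 K; PV^γ = const ⇒ P₂ = 58.6 kPa.

58.6 kPa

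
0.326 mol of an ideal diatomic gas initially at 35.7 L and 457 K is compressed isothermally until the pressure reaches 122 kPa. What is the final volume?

P₁ = nRT₁/V₁ = 0.326×8.314×457/35.7 = 34.7 kPa.
Isothermal: T stays 457 K; PV = const ⇒ V₂ = 10.2 L, P₂ = 122 kPa.

10.2 L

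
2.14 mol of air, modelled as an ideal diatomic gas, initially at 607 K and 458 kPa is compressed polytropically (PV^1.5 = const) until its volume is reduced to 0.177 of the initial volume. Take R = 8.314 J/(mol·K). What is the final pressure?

V₁ = nRT₁/P₁ = 2.14×8.314×607/458 = 23.6 L.
Polytropic n=1.5: T₂ = T₁(V₁/V₂)^(n−1) = 607×(5.65)^0.50 = 1440 K; P₂ = P₁(V₁/V₂)^n = 6150 kPa.

6150 kPa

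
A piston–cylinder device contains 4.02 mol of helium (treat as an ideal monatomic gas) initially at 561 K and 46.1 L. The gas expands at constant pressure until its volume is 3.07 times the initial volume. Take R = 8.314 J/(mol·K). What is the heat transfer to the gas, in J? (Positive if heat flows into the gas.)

97000 J

P₁ = nRT₁/V₁ = 4.02×8.314×561/46.1 = 407 kPa.
Isobaric: P stays 407 kPa; V/T = const ⇒ T₂ = 1720 K, V₂ = 142 L.
W = PΔV = 407×(142−46.1) kPa·L = 38800 J.
ΔU = nCvΔT = 4.02×12.5×(1720−561) = 58200 J.
Q = ΔU + W = nCpΔT = 97000 J.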